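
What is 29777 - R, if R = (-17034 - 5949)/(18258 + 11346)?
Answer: 293847097/9868 ≈ 29778.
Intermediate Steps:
R = -7661/9868 (R = -22983/29604 = -22983*1/29604 = -7661/9868 ≈ -0.77635)
29777 - R = 29777 - 1*(-7661/9868) = 29777 + 7661/9868 = 293847097/9868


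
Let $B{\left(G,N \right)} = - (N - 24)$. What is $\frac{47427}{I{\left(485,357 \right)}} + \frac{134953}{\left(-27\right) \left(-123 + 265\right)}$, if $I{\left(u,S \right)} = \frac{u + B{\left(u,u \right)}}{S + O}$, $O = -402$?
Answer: $- \frac{1364303197}{15336} \approx -88961.0$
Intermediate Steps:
$B{\left(G,N \right)} = 24 - N$ ($B{\left(G,N \right)} = - (-24 + N) = 24 - N$)
$I{\left(u,S \right)} = \frac{24}{-402 + S}$ ($I{\left(u,S \right)} = \frac{u - \left(-24 + u\right)}{S - 402} = \frac{24}{-402 + S}$)
$\frac{47427}{I{\left(485,357 \right)}} + \frac{134953}{\left(-27\right) \left(-123 + 265\right)} = \frac{47427}{24 \frac{1}{-402 + 357}} + \frac{134953}{\left(-27\right) \left(-123 + 265\right)} = \frac{47427}{24 \frac{1}{-45}} + \frac{134953}{\left(-27\right) 142} = \frac{47427}{24 \left(- \frac{1}{45}\right)} + \frac{134953}{-3834} = \frac{47427}{- \frac{8}{15}} + 134953 \left(- \frac{1}{3834}\right) = 47427 \left(- \frac{15}{8}\right) - \frac{134953}{3834} = - \frac{711405}{8} - \frac{134953}{3834} = - \frac{1364303197}{15336}$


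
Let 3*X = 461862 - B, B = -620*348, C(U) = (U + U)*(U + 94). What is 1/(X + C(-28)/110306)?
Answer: 7879/1779660982 ≈ 4.4272e-6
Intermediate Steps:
C(U) = 2*U*(94 + U) (C(U) = (2*U)*(94 + U) = 2*U*(94 + U))
B = -215760
X = 225874 (X = (461862 - 1*(-215760))/3 = (461862 + 215760)/3 = (⅓)*677622 = 225874)
1/(X + C(-28)/110306) = 1/(225874 + (2*(-28)*(94 - 28))/110306) = 1/(225874 + (2*(-28)*66)*(1/110306)) = 1/(225874 - 3696*1/110306) = 1/(225874 - 264/7879) = 1/(1779660982/7879) = 7879/1779660982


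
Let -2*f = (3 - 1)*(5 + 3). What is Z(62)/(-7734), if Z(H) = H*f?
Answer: 248/3867 ≈ 0.064132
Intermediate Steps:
f = -8 (f = -(3 - 1)*(5 + 3)/2 = -8 ≈ -8.0000)
Z(H) = -8*H (Z(H) = H*(-8) = -8*H)
Z(62)/(-7734) = -8*62/(-7734) = -496*(-1/7734) = 248/3867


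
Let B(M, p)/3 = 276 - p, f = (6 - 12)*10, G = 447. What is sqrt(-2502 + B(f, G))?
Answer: 3*I*sqrt(335) ≈ 54.909*I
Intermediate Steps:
f = -60 (f = -6*10 = -60)
B(M, p) = 828 - 3*p (B(M, p) = 3*(276 - p) = 828 - 3*p)
sqrt(-2502 + B(f, G)) = sqrt(-2502 + (828 - 3*447)) = sqrt(-2502 + (828 - 1341)) = sqrt(-2502 - 513) = sqrt(-3015) = 3*I*sqrt(335)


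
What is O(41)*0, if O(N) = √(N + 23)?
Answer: 0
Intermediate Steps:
O(N) = √(23 + N)
O(41)*0 = √(23 + 41)*0 = √64*0 = 8*0 = 0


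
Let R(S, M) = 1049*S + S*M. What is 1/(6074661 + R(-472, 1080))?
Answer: 1/5069773 ≈ 1.9725e-7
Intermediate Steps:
R(S, M) = 1049*S + M*S
1/(6074661 + R(-472, 1080)) = 1/(6074661 - 472*(1049 + 1080)) = 1/(6074661 - 472*2129) = 1/(6074661 - 1004888) = 1/5069773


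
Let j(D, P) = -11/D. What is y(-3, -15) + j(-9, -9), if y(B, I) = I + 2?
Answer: -106/9 ≈ -11.778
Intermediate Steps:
y(B, I) = 2 + I
y(-3, -15) + j(-9, -9) = (2 - 15) - 11/(-9) = -13 - 11*(-⅑) = -13 + 11/9 = -106/9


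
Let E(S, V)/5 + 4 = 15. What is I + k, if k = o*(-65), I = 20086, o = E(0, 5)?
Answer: 16511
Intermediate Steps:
E(S, V) = 55 (E(S, V) = -20 + 5*15 = -20 + 75 = 55)
o = 55
k = -3575 (k = 55*(-65) = -3575)
I + k = 20086 - 3575 = 16511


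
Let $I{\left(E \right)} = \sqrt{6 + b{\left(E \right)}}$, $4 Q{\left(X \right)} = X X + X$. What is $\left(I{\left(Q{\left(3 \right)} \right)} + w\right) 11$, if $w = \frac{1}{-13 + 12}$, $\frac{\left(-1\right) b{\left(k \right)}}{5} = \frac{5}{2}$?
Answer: $-11 + \frac{11 i \sqrt{26}}{2} \approx -11.0 + 28.045 i$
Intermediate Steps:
$b{\left(k \right)} = - \frac{25}{2}$ ($b{\left(k \right)} = - 5 \cdot \frac{5}{2} = - 5 \cdot 5 \cdot \frac{1}{2} = \left(-5\right) \frac{5}{2} = - \frac{25}{2}$)
$Q{\left(X \right)} = \frac{X}{4} + \frac{X^{2}}{4}$ ($Q{\left(X \right)} = \frac{X X + X}{4} = \frac{X^{2} + X}{4} = \frac{X + X^{2}}{4} = \frac{X}{4} + \frac{X^{2}}{4}$)
$I{\left(E \right)} = \frac{i \sqrt{26}}{2}$ ($I{\left(E \right)} = \sqrt{6 - \frac{25}{2}} = \sqrt{- \frac{13}{2}} = \frac{i \sqrt{26}}{2}$)
$w = -1$ ($w = \frac{1}{-1} = -1$)
$\left(I{\left(Q{\left(3 \right)} \right)} + w\right) 11 = \left(\frac{i \sqrt{26}}{2} - 1\right) 11 = \left(-1 + \frac{i \sqrt{26}}{2}\right) 11 = -11 + \frac{11 i \sqrt{26}}{2}$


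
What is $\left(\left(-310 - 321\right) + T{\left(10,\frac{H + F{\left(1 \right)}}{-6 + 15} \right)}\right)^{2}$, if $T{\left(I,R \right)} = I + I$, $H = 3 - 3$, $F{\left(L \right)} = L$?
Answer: $373321$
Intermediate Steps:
$H = 0$
$T{\left(I,R \right)} = 2 I$
$\left(\left(-310 - 321\right) + T{\left(10,\frac{H + F{\left(1 \right)}}{-6 + 15} \right)}\right)^{2} = \left(\left(-310 - 321\right) + 2 \cdot 10\right)^{2} = \left(-631 + 20\right)^{2} = \left(-611\right)^{2} = 373321$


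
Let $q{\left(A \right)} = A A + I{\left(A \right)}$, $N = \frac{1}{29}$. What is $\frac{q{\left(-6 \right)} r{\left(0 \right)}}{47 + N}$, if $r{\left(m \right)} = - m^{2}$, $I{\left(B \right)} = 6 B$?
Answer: $0$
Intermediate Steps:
$N = \frac{1}{29} \approx 0.034483$
$q{\left(A \right)} = A^{2} + 6 A$ ($q{\left(A \right)} = A A + 6 A = A^{2} + 6 A$)
$\frac{q{\left(-6 \right)} r{\left(0 \right)}}{47 + N} = \frac{- 6 \left(6 - 6\right) \left(- 0^{2}\right)}{47 + \frac{1}{29}} = \frac{\left(-6\right) 0 \left(\left(-1\right) 0\right)}{\frac{1364}{29}} = 0 \cdot 0 \cdot \frac{29}{1364} = 0 \cdot \frac{29}{1364} = 0$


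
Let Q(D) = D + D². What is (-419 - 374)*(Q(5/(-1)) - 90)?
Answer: 55510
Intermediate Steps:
(-419 - 374)*(Q(5/(-1)) - 90) = (-419 - 374)*((5/(-1))*(1 + 5/(-1)) - 90) = -793*((5*(-1))*(1 + 5*(-1)) - 90) = -793*(-5*(1 - 5) - 90) = -793*(-5*(-4) - 90) = -793*(20 - 90) = -793*(-70) = 55510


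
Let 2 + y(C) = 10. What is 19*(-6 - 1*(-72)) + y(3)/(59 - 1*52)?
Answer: 8786/7 ≈ 1255.1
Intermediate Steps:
y(C) = 8 (y(C) = -2 + 10 = 8)
19*(-6 - 1*(-72)) + y(3)/(59 - 1*52) = 19*(-6 - 1*(-72)) + 8/(59 - 1*52) = 19*(-6 + 72) + 8/(59 - 52) = 19*66 + 8/7 = 1254 + 8*(1/7) = 1254 + 8/7 = 8786/7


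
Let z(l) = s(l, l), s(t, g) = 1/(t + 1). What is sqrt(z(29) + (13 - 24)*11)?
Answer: I*sqrt(108870)/30 ≈ 10.998*I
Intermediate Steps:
s(t, g) = 1/(1 + t)
z(l) = 1/(1 + l)
sqrt(z(29) + (13 - 24)*11) = sqrt(1/(1 + 29) + (13 - 24)*11) = sqrt(1/30 - 11*11) = sqrt(1/30 - 121) = sqrt(-3629/30) = I*sqrt(108870)/30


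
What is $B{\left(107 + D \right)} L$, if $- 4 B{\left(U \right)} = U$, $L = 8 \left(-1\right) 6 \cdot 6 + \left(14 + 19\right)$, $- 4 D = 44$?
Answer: $6120$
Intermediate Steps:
$D = -11$ ($D = \left(- \frac{1}{4}\right) 44 = -11$)
$L = -255$ ($L = 8 \left(\left(-6\right) 6\right) + 33 = 8 \left(-36\right) + 33 = -288 + 33 = -255$)
$B{\left(U \right)} = - \frac{U}{4}$
$B{\left(107 + D \right)} L = - \frac{107 - 11}{4} \left(-255\right) = \left(- \frac{1}{4}\right) 96 \left(-255\right) = \left(-24\right) \left(-255\right) = 6120$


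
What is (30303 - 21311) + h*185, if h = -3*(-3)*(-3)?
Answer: 3997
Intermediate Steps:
h = -27 (h = 9*(-3) = -27)
(30303 - 21311) + h*185 = (30303 - 21311) - 27*185 = 8992 - 4995 = 3997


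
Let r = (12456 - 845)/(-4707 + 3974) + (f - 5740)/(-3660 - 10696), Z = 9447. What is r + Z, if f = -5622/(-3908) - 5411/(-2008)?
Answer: 194705935012198757/20644087753568 ≈ 9431.6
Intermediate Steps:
f = 8108791/1961816 (f = -5622*(-1/3908) - 5411*(-1/2008) = 2811/1954 + 5411/2008 = 8108791/1961816 ≈ 4.1333)
r = -318761995758139/20644087753568 (r = (12456 - 845)/(-4707 + 3974) + (8108791/1961816 - 5740)/(-3660 - 10696) = 11611/(-733) - 11252715049/1961816/(-14356) = 11611*(-1/733) - 11252715049/1961816*(-1/14356) = -11611/733 + 11252715049/28163830496 = -318761995758139/20644087753568 ≈ -15.441)
r + Z = -318761995758139/20644087753568 + 9447 = 194705935012198757/20644087753568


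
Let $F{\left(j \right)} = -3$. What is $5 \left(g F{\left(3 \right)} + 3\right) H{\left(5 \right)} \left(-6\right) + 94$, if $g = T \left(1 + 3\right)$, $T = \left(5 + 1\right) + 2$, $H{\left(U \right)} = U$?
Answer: $14044$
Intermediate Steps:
$T = 8$ ($T = 6 + 2 = 8$)
$g = 32$ ($g = 8 \left(1 + 3\right) = 8 \cdot 4 = 32$)
$5 \left(g F{\left(3 \right)} + 3\right) H{\left(5 \right)} \left(-6\right) + 94 = 5 \left(32 \left(-3\right) + 3\right) 5 \left(-6\right) + 94 = 5 \left(-96 + 3\right) 5 \left(-6\right) + 94 = 5 \left(-93\right) 5 \left(-6\right) + 94 = \left(-465\right) 5 \left(-6\right) + 94 = \left(-2325\right) \left(-6\right) + 94 = 13950 + 94 = 14044$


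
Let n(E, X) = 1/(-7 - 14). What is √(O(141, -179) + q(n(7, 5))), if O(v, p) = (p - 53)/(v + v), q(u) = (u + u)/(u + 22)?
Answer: I*√3494323758/65001 ≈ 0.90941*I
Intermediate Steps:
n(E, X) = -1/21 (n(E, X) = 1/(-21) = -1/21)
q(u) = 2*u/(22 + u) (q(u) = (2*u)/(22 + u) = 2*u/(22 + u))
O(v, p) = (-53 + p)/(2*v) (O(v, p) = (-53 + p)/((2*v)) = (-53 + p)*(1/(2*v)) = (-53 + p)/(2*v))
√(O(141, -179) + q(n(7, 5))) = √((½)*(-53 - 179)/141 + 2*(-1/21)/(22 - 1/21)) = √((½)*(1/141)*(-232) + 2*(-1/21)/(461/21)) = √(-116/141 + 2*(-1/21)*(21/461)) = √(-116/141 - 2/461) = √(-53758/65001) = I*√3494323758/65001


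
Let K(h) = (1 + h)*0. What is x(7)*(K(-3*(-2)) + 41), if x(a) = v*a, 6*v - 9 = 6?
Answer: 1435/2 ≈ 717.50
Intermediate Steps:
v = 5/2 (v = 3/2 + (⅙)*6 = 3/2 + 1 = 5/2 ≈ 2.5000)
x(a) = 5*a/2
K(h) = 0
x(7)*(K(-3*(-2)) + 41) = ((5/2)*7)*(0 + 41) = (35/2)*41 = 1435/2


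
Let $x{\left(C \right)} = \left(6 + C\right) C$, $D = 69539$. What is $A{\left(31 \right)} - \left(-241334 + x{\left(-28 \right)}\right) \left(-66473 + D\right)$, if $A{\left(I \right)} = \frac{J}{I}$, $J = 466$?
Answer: $\frac{22879283494}{31} \approx 7.3804 \cdot 10^{8}$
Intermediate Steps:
$x{\left(C \right)} = C \left(6 + C\right)$
$A{\left(I \right)} = \frac{466}{I}$
$A{\left(31 \right)} - \left(-241334 + x{\left(-28 \right)}\right) \left(-66473 + D\right) = \frac{466}{31} - \left(-241334 - 28 \left(6 - 28\right)\right) \left(-66473 + 69539\right) = 466 \cdot \frac{1}{31} - \left(-241334 - -616\right) 3066 = \frac{466}{31} - \left(-241334 + 616\right) 3066 = \frac{466}{31} - \left(-240718\right) 3066 = \frac{466}{31} - -738041388 = \frac{466}{31} + 738041388 = \frac{22879283494}{31}$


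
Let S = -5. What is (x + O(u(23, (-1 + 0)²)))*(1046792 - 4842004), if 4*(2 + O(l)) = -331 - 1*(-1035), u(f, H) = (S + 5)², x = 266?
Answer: -1669893280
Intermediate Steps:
u(f, H) = 0 (u(f, H) = (-5 + 5)² = 0² = 0)
O(l) = 174 (O(l) = -2 + (-331 - 1*(-1035))/4 = -2 + (-331 + 1035)/4 = -2 + (¼)*704 = -2 + 176 = 174)
(x + O(u(23, (-1 + 0)²)))*(1046792 - 4842004) = (266 + 174)*(1046792 - 4842004) = 440*(-3795212) = -1669893280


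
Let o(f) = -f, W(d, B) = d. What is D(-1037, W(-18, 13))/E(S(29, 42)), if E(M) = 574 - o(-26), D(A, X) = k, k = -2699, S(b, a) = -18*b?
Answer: -2699/548 ≈ -4.9252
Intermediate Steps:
D(A, X) = -2699
E(M) = 548 (E(M) = 574 - (-1)*(-26) = 574 - 1*26 = 574 - 26 = 548)
D(-1037, W(-18, 13))/E(S(29, 42)) = -2699/548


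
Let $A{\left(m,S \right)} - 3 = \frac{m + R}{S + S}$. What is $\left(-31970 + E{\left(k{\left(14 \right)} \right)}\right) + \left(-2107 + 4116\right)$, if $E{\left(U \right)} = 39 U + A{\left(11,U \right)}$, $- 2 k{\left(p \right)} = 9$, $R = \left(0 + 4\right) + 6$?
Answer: $- \frac{180815}{6} \approx -30136.0$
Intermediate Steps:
$R = 10$ ($R = 4 + 6 = 10$)
$A{\left(m,S \right)} = 3 + \frac{10 + m}{2 S}$ ($A{\left(m,S \right)} = 3 + \frac{m + 10}{S + S} = 3 + \frac{10 + m}{2 S}$)
$k{\left(p \right)} = - \frac{9}{2}$ ($k{\left(p \right)} = \left(- \frac{1}{2}\right) 9 = - \frac{9}{2}$)
$E{\left(U \right)} = 39 U + \frac{21 + 6 U}{2 U}$ ($E{\left(U \right)} = 39 U + \frac{10 + 11 + 6 U}{2 U} = 39 U + \frac{21 + 6 U}{2 U}$)
$\left(-31970 + E{\left(k{\left(14 \right)} \right)}\right) + \left(-2107 + 4116\right) = \left(-31970 + \left(3 + 39 \left(- \frac{9}{2}\right) + \frac{21}{2 \left(- \frac{9}{2}\right)}\right)\right) + \left(-2107 + 4116\right) = \left(-31970 + \left(3 - \frac{351}{2} + \frac{21}{2} \left(- \frac{2}{9}\right)\right)\right) + 2009 = \left(-31970 - \frac{1049}{6}\right) + 2009 = - \frac{192869}{6} + 2009 = - \frac{180815}{6}$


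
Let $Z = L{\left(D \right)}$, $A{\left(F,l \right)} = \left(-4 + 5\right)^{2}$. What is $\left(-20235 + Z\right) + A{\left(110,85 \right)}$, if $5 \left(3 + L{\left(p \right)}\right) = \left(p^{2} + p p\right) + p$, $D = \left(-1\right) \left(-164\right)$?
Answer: $- \frac{47229}{5} \approx -9445.8$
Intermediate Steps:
$D = 164$
$A{\left(F,l \right)} = 1$ ($A{\left(F,l \right)} = 1^{2} = 1$)
$L{\left(p \right)} = -3 + \frac{p}{5} + \frac{2 p^{2}}{5}$ ($L{\left(p \right)} = -3 + \frac{\left(p^{2} + p p\right) + p}{5} = -3 + \frac{\left(p^{2} + p^{2}\right) + p}{5} = -3 + \frac{2 p^{2} + p}{5} = -3 + \frac{p + 2 p^{2}}{5} = -3 + \left(\frac{p}{5} + \frac{2 p^{2}}{5}\right) = -3 + \frac{p}{5} + \frac{2 p^{2}}{5}$)
$Z = \frac{53941}{5}$ ($Z = -3 + \frac{1}{5} \cdot 164 + \frac{2 \cdot 164^{2}}{5} = -3 + \frac{164}{5} + \frac{2}{5} \cdot 26896 = -3 + \frac{164}{5} + \frac{53792}{5} = \frac{53941}{5} \approx 10788.0$)
$\left(-20235 + Z\right) + A{\left(110,85 \right)} = \left(-20235 + \frac{53941}{5}\right) + 1 = - \frac{47234}{5} + 1 = - \frac{47229}{5}$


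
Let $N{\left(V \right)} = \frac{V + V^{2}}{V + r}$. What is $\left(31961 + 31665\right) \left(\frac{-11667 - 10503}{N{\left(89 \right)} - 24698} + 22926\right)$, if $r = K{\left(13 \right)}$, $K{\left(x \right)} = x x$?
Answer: $\frac{1547262162152064}{1060679} \approx 1.4587 \cdot 10^{9}$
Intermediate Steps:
$K{\left(x \right)} = x^{2}$
$r = 169$ ($r = 13^{2} = 169$)
$N{\left(V \right)} = \frac{V + V^{2}}{169 + V}$ ($N{\left(V \right)} = \frac{V + V^{2}}{V + 169} = \frac{V + V^{2}}{169 + V}$)
$\left(31961 + 31665\right) \left(\frac{-11667 - 10503}{N{\left(89 \right)} - 24698} + 22926\right) = \left(31961 + 31665\right) \left(\frac{-11667 - 10503}{\frac{89 \left(1 + 89\right)}{169 + 89} - 24698} + 22926\right) = 63626 \left(- \frac{22170}{89 \cdot \frac{1}{258} \cdot 90 - 24698} + 22926\right) = 63626 \left(- \frac{22170}{\frac{1335}{43} - 24698} + 22926\right) = 63626 \left(- \frac{22170}{- \frac{1060679}{43}} + 22926\right) = 63626 \left(\left(-22170\right) \left(- \frac{43}{1060679}\right) + 22926\right) = 63626 \left(\frac{953310}{1060679} + 22926\right) = 63626 \cdot \frac{24318080064}{1060679} = \frac{1547262162152064}{1060679}$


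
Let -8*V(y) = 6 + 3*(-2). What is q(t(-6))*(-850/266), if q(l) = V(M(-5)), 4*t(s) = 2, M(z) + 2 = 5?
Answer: 0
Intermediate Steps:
M(z) = 3 (M(z) = -2 + 5 = 3)
t(s) = ½ (t(s) = (¼)*2 = ½)
V(y) = 0 (V(y) = -(6 + 3*(-2))/8 = -(6 - 6)/8 = -⅛*0 = 0)
q(l) = 0
q(t(-6))*(-850/266) = 0*(-850/266) = 0*(-850*1/266) = 0*(-425/133) = 0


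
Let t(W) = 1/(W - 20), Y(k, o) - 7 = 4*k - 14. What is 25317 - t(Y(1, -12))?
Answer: 582292/23 ≈ 25317.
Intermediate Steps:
Y(k, o) = -7 + 4*k (Y(k, o) = 7 + (4*k - 14) = 7 + (-14 + 4*k) = -7 + 4*k)
t(W) = 1/(-20 + W)
25317 - t(Y(1, -12)) = 25317 - 1/(-20 + (-7 + 4*1)) = 25317 - 1/(-20 + (-7 + 4)) = 25317 - 1/(-20 - 3) = 25317 - 1/(-23) = 25317 - 1*(-1/23) = 25317 + 1/23 = 582292/23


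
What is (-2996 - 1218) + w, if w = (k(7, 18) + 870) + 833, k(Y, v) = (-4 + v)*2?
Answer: -2483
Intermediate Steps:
k(Y, v) = -8 + 2*v
w = 1731 (w = ((-8 + 2*18) + 870) + 833 = ((-8 + 36) + 870) + 833 = (28 + 870) + 833 = 898 + 833 = 1731)
(-2996 - 1218) + w = (-2996 - 1218) + 1731 = -4214 + 1731 = -2483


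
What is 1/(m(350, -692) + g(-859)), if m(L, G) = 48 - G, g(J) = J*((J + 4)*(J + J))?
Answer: -1/1261775770 ≈ -7.9253e-10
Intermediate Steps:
g(J) = 2*J²*(4 + J) (g(J) = J*((4 + J)*(2*J)) = J*(2*J*(4 + J)) = 2*J²*(4 + J))
1/(m(350, -692) + g(-859)) = 1/((48 - 1*(-692)) + 2*(-859)²*(4 - 859)) = 1/((48 + 692) + 2*737881*(-855)) = 1/(740 - 1261776510) = 1/(-1261775770) = -1/1261775770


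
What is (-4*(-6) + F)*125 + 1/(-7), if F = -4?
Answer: 17499/7 ≈ 2499.9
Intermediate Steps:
(-4*(-6) + F)*125 + 1/(-7) = (-4*(-6) - 4)*125 + 1/(-7) = (24 - 4)*125 - 1/7 = 20*125 - 1/7 = 2500 - 1/7 = 17499/7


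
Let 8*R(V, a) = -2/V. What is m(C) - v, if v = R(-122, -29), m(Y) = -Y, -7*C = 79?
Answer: 38545/3416 ≈ 11.284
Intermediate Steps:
C = -79/7 (C = -⅐*79 = -79/7 ≈ -11.286)
R(V, a) = -1/(4*V) (R(V, a) = (-2/V)/8 = -1/(4*V))
v = 1/488 (v = -¼/(-122) = -¼*(-1/122) = 1/488 ≈ 0.0020492)
m(C) - v = -1*(-79/7) - 1*1/488 = 79/7 - 1/488 = 38545/3416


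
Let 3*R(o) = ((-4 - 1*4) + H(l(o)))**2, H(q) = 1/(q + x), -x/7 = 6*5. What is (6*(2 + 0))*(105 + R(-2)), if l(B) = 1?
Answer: 66233776/43681 ≈ 1516.3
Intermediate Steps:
x = -210 (x = -42*5 = -7*30 = -210)
H(q) = 1/(-210 + q) (H(q) = 1/(q - 210) = 1/(-210 + q))
R(o) = 2798929/131043 (R(o) = ((-4 - 1*4) + 1/(-210 + 1))**2/3 = ((-4 - 4) + 1/(-209))**2/3 = (-8 - 1/209)**2/3 = (-1673/209)**2/3 = (1/3)*(2798929/43681) = 2798929/131043)
(6*(2 + 0))*(105 + R(-2)) = (6*(2 + 0))*(105 + 2798929/131043) = (6*2)*(16558444/131043) = 12*(16558444/131043) = 66233776/43681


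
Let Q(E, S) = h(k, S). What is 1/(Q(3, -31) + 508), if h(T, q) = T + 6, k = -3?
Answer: 1/511 ≈ 0.0019569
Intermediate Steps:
h(T, q) = 6 + T
Q(E, S) = 3 (Q(E, S) = 6 - 3 = 3)
1/(Q(3, -31) + 508) = 1/(3 + 508) = 1/511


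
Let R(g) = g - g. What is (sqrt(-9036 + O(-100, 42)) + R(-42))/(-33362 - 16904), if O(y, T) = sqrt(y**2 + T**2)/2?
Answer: -I*sqrt(9036 - sqrt(2941))/50266 ≈ -0.0018854*I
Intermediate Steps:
R(g) = 0
O(y, T) = sqrt(T**2 + y**2)/2 (O(y, T) = sqrt(T**2 + y**2)*(1/2) = sqrt(T**2 + y**2)/2)
(sqrt(-9036 + O(-100, 42)) + R(-42))/(-33362 - 16904) = (sqrt(-9036 + sqrt(42**2 + (-100)**2)/2) + 0)/(-33362 - 16904) = (sqrt(-9036 + sqrt(1764 + 10000)/2) + 0)/(-50266) = (sqrt(-9036 + sqrt(11764)/2) + 0)*(-1/50266) = (sqrt(-9036 + (2*sqrt(2941))/2) + 0)*(-1/50266) = (sqrt(-9036 + sqrt(2941)) + 0)*(-1/50266) = sqrt(-9036 + sqrt(2941))*(-1/50266) = -sqrt(-9036 + sqrt(2941))/50266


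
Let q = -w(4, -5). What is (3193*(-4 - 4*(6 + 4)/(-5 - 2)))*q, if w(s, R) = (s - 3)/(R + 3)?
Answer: 19158/7 ≈ 2736.9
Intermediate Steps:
w(s, R) = (-3 + s)/(3 + R)
q = 1/2 (q = -(-3 + 4)/(3 - 5) = -1/(-2) = -(-1)/2 = -1*(-1/2) = 1/2 ≈ 0.50000)
(3193*(-4 - 4*(6 + 4)/(-5 - 2)))*q = (3193*(-4 - 4*(6 + 4)/(-5 - 2)))*(1/2) = (3193*(-4 - 40/(-7)))*(1/2) = (3193*(-4 - 40*(-1)/7))*(1/2) = (3193*(-4 - 4*(-10/7)))*(1/2) = (3193*(-4 + 40/7))*(1/2) = (3193*(12/7))*(1/2) = (38316/7)*(1/2) = 19158/7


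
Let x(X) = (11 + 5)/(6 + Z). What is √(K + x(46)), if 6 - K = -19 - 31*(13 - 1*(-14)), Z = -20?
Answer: √42182/7 ≈ 29.340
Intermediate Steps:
x(X) = -8/7 (x(X) = (11 + 5)/(6 - 20) = 16/(-14) = 16*(-1/14) = -8/7)
K = 862 (K = 6 - (-19 - 31*(13 - 1*(-14))) = 6 - (-19 - 31*(13 + 14)) = 6 - (-19 - 31*27) = 6 - (-19 - 837) = 6 - 1*(-856) = 6 + 856 = 862)
√(K + x(46)) = √(862 - 8/7) = √(6026/7) = √42182/7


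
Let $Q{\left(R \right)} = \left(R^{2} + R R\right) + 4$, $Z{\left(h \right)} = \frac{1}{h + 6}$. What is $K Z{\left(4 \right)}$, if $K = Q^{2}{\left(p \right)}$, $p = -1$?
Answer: $\frac{18}{5} \approx 3.6$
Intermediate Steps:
$Z{\left(h \right)} = \frac{1}{6 + h}$
$Q{\left(R \right)} = 4 + 2 R^{2}$ ($Q{\left(R \right)} = \left(R^{2} + R^{2}\right) + 4 = 2 R^{2} + 4 = 4 + 2 R^{2}$)
$K = 36$ ($K = \left(4 + 2 \left(-1\right)^{2}\right)^{2} = \left(4 + 2 \cdot 1\right)^{2} = \left(4 + 2\right)^{2} = 6^{2} = 36$)
$K Z{\left(4 \right)} = \frac{36}{6 + 4} = \frac{36}{10} = 36 \cdot \frac{1}{10} = \frac{18}{5}$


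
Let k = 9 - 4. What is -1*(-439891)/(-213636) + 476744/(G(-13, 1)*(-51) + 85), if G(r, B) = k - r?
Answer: -102216110387/177958788 ≈ -574.38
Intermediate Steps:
k = 5
G(r, B) = 5 - r
-1*(-439891)/(-213636) + 476744/(G(-13, 1)*(-51) + 85) = -1*(-439891)/(-213636) + 476744/((5 - 1*(-13))*(-51) + 85) = 439891*(-1/213636) + 476744/((5 + 13)*(-51) + 85) = -439891/213636 + 476744/(18*(-51) + 85) = -439891/213636 + 476744/(-918 + 85) = -439891/213636 + 476744/(-833) = -439891/213636 + 476744*(-1/833) = -439891/213636 - 476744/833 = -102216110387/177958788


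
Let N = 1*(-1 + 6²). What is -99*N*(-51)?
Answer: 176715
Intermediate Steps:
N = 35 (N = 1*(-1 + 36) = 1*35 = 35)
-99*N*(-51) = -99*35*(-51) = -3465*(-51) = 176715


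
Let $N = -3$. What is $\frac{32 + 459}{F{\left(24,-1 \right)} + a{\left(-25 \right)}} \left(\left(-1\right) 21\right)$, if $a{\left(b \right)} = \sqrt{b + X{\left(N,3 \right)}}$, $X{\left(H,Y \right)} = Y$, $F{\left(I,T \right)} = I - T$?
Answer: $- \frac{257775}{647} + \frac{10311 i \sqrt{22}}{647} \approx -398.42 + 74.749 i$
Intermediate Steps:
$a{\left(b \right)} = \sqrt{3 + b}$ ($a{\left(b \right)} = \sqrt{b + 3} = \sqrt{3 + b}$)
$\frac{32 + 459}{F{\left(24,-1 \right)} + a{\left(-25 \right)}} \left(\left(-1\right) 21\right) = \frac{32 + 459}{\left(24 - -1\right) + \sqrt{3 - 25}} \left(\left(-1\right) 21\right) = \frac{491}{\left(24 + 1\right) + \sqrt{-22}} \left(-21\right) = \frac{491}{25 + i \sqrt{22}} \left(-21\right) = - \frac{10311}{25 + i \sqrt{22}}$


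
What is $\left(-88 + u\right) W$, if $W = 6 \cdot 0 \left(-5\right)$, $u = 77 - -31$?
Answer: $0$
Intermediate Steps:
$u = 108$ ($u = 77 + 31 = 108$)
$W = 0$ ($W = 0 \left(-5\right) = 0$)
$\left(-88 + u\right) W = \left(-88 + 108\right) 0 = 20 \cdot 0 = 0$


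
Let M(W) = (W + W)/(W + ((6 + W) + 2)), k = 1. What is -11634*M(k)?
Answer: -11634/5 ≈ -2326.8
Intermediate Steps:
M(W) = 2*W/(8 + 2*W) (M(W) = (2*W)/(W + (8 + W)) = (2*W)/(8 + 2*W) = 2*W/(8 + 2*W))
-11634*M(k) = -11634/(4 + 1) = -11634/5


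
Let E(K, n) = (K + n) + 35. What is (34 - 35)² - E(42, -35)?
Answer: -41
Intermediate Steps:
E(K, n) = 35 + K + n
(34 - 35)² - E(42, -35) = (34 - 35)² - (35 + 42 - 35) = (-1)² - 1*42 = 1 - 42 = -41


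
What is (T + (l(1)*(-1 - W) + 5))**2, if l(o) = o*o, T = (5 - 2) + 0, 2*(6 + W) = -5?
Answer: 961/4 ≈ 240.25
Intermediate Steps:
W = -17/2 (W = -6 + (1/2)*(-5) = -6 - 5/2 = -17/2 ≈ -8.5000)
T = 3 (T = 3 + 0 = 3)
l(o) = o**2
(T + (l(1)*(-1 - W) + 5))**2 = (3 + (1**2*(-1 - 1*(-17/2)) + 5))**2 = (3 + (1*(-1 + 17/2) + 5))**2 = (3 + (1*(15/2) + 5))**2 = (3 + (15/2 + 5))**2 = (3 + 25/2)**2 = (31/2)**2 = 961/4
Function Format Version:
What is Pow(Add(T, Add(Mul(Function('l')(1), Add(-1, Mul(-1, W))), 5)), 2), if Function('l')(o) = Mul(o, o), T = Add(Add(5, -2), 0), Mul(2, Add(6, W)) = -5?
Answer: Rational(961, 4) ≈ 240.25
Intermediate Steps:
W = Rational(-17, 2) (W = Add(-6, Mul(Rational(1, 2), -5)) = Add(-6, Rational(-5, 2)) = Rational(-17, 2) ≈ -8.5000)
T = 3 (T = Add(3, 0) = 3)
Function('l')(o) = Pow(o, 2)
Pow(Add(T, Add(Mul(Function('l')(1), Add(-1, Mul(-1, W))), 5)), 2) = Pow(Add(3, Add(Mul(Pow(1, 2), Add(-1, Mul(-1, Rational(-17, 2)))), 5)), 2) = Pow(Add(3, Add(Mul(1, Add(-1, Rational(17, 2))), 5)), 2) = Pow(Add(3, Add(Mul(1, Rational(15, 2)), 5)), 2) = Pow(Add(3, Add(Rational(15, 2), 5)), 2) = Pow(Add(3, Rational(25, 2)), 2) = Pow(Rational(31, 2), 2) = Rational(961, 4)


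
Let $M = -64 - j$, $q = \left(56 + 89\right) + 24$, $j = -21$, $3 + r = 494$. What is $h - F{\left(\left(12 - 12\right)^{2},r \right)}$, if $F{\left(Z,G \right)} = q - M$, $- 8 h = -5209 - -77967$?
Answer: $- \frac{37227}{4} \approx -9306.8$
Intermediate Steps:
$r = 491$ ($r = -3 + 494 = 491$)
$q = 169$ ($q = 145 + 24 = 169$)
$h = - \frac{36379}{4}$ ($h = - \frac{-5209 - -77967}{8} = - \frac{-5209 + 77967}{8} = \left(- \frac{1}{8}\right) 72758 = - \frac{36379}{4} \approx -9094.8$)
$M = -43$ ($M = -64 - -21 = -64 + 21 = -43$)
$F{\left(Z,G \right)} = 212$ ($F{\left(Z,G \right)} = 169 - -43 = 169 + 43 = 212$)
$h - F{\left(\left(12 - 12\right)^{2},r \right)} = - \frac{36379}{4} - 212 = - \frac{37227}{4}$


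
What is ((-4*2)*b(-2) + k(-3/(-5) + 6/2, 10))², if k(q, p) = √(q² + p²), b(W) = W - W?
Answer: 2824/25 ≈ 112.96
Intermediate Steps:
b(W) = 0
k(q, p) = √(p² + q²)
((-4*2)*b(-2) + k(-3/(-5) + 6/2, 10))² = (-4*2*0 + √(10² + (-3/(-5) + 6/2)²))² = (-8*0 + √(100 + (-3*(-⅕) + 6*(½))²))² = (0 + √(100 + (⅗ + 3)²))² = (0 + √(100 + (18/5)²))² = (0 + √(100 + 324/25))² = (0 + √(2824/25))² = (0 + 2*√706/5)² = (2*√706/5)² = 2824/25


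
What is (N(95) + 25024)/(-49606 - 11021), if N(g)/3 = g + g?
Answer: -25594/60627 ≈ -0.42216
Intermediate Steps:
N(g) = 6*g (N(g) = 3*(g + g) = 3*(2*g) = 6*g)
(N(95) + 25024)/(-49606 - 11021) = (6*95 + 25024)/(-49606 - 11021) = (570 + 25024)/(-60627) = 25594*(-1/60627) = -25594/60627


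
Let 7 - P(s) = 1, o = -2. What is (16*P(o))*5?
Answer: 480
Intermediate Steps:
P(s) = 6 (P(s) = 7 - 1*1 = 7 - 1 = 6)
(16*P(o))*5 = (16*6)*5 = 96*5 = 480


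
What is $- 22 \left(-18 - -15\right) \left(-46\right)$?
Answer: $-3036$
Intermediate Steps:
$- 22 \left(-18 - -15\right) \left(-46\right) = - 22 \left(-18 + 15\right) \left(-46\right) = \left(-22\right) \left(-3\right) \left(-46\right) = 66 \left(-46\right) = -3036$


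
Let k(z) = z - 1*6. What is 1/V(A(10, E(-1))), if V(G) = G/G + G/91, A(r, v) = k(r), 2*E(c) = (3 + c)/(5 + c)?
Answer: 91/95 ≈ 0.95789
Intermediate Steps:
k(z) = -6 + z (k(z) = z - 6 = -6 + z)
E(c) = (3 + c)/(2*(5 + c)) (E(c) = ((3 + c)/(5 + c))/2 = (3 + c)/(2*(5 + c)))
A(r, v) = -6 + r
V(G) = 1 + G/91 (V(G) = 1 + G*(1/91) = 1 + G/91)
1/V(A(10, E(-1))) = 1/(1 + (-6 + 10)/91) = 1/(1 + (1/91)*4) = 1/(1 + 4/91) = 1/(95/91) = 91/95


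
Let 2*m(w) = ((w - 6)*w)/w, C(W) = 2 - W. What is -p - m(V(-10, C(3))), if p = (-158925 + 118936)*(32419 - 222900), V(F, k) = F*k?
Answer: -7617144711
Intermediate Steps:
p = 7617144709 (p = -39989*(-190481) = 7617144709)
m(w) = -3 + w/2 (m(w) = (((w - 6)*w)/w)/2 = (((-6 + w)*w)/w)/2 = ((w*(-6 + w))/w)/2 = (-6 + w)/2 = -3 + w/2)
-p - m(V(-10, C(3))) = -1*7617144709 - (-3 + (-10*(2 - 1*3))/2) = -7617144709 - (-3 + (-10*(2 - 3))/2) = -7617144709 - (-3 + (-10*(-1))/2) = -7617144709 - (-3 + (1/2)*10) = -7617144709 - (-3 + 5) = -7617144709 - 1*2 = -7617144709 - 2 = -7617144711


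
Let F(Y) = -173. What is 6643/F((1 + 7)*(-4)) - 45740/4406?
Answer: -18591039/381119 ≈ -48.780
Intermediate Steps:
6643/F((1 + 7)*(-4)) - 45740/4406 = 6643/(-173) - 45740/4406 = 6643*(-1/173) - 45740*1/4406 = -6643/173 - 22870/2203 = -18591039/381119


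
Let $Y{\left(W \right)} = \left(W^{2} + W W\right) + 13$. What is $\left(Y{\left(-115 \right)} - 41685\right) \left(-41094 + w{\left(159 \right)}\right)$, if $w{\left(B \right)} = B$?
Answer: $623112570$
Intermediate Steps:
$Y{\left(W \right)} = 13 + 2 W^{2}$ ($Y{\left(W \right)} = \left(W^{2} + W^{2}\right) + 13 = 2 W^{2} + 13 = 13 + 2 W^{2}$)
$\left(Y{\left(-115 \right)} - 41685\right) \left(-41094 + w{\left(159 \right)}\right) = \left(\left(13 + 2 \left(-115\right)^{2}\right) - 41685\right) \left(-41094 + 159\right) = \left(\left(13 + 2 \cdot 13225\right) - 41685\right) \left(-40935\right) = \left(\left(13 + 26450\right) - 41685\right) \left(-40935\right) = \left(26463 - 41685\right) \left(-40935\right) = \left(-15222\right) \left(-40935\right) = 623112570$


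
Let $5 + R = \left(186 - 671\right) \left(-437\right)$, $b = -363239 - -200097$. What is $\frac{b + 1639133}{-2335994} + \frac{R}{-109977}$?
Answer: $- \frac{657415630567}{256905612138} \approx -2.559$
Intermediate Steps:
$b = -163142$ ($b = -363239 + 200097 = -163142$)
$R = 211940$ ($R = -5 + \left(186 - 671\right) \left(-437\right) = -5 - -211945 = -5 + 211945 = 211940$)
$\frac{b + 1639133}{-2335994} + \frac{R}{-109977} = \frac{-163142 + 1639133}{-2335994} + \frac{211940}{-109977} = 1475991 \left(- \frac{1}{2335994}\right) + 211940 \left(- \frac{1}{109977}\right) = - \frac{1475991}{2335994} - \frac{211940}{109977} = - \frac{657415630567}{256905612138}$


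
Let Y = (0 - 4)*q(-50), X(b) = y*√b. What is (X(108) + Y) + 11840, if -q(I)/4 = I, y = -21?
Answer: 11040 - 126*√3 ≈ 10822.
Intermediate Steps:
q(I) = -4*I
X(b) = -21*√b
Y = -800 (Y = (0 - 4)*(-4*(-50)) = -4*200 = -800)
(X(108) + Y) + 11840 = (-126*√3 - 800) + 11840 = (-800 - 126*√3) + 11840 = 11040 - 126*√3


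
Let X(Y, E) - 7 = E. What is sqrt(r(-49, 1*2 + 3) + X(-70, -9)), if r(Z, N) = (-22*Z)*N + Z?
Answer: sqrt(5339) ≈ 73.068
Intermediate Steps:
X(Y, E) = 7 + E
r(Z, N) = Z - 22*N*Z (r(Z, N) = -22*N*Z + Z = Z - 22*N*Z)
sqrt(r(-49, 1*2 + 3) + X(-70, -9)) = sqrt(-49*(1 - 22*(1*2 + 3)) + (7 - 9)) = sqrt(-49*(1 - 22*(2 + 3)) - 2) = sqrt(-49*(1 - 22*5) - 2) = sqrt(-49*(1 - 110) - 2) = sqrt(-49*(-109) - 2) = sqrt(5341 - 2) = sqrt(5339)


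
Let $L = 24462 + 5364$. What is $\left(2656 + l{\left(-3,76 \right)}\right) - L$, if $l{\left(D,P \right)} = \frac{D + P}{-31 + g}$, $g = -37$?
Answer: $- \frac{1847633}{68} \approx -27171.0$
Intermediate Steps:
$l{\left(D,P \right)} = - \frac{D}{68} - \frac{P}{68}$ ($l{\left(D,P \right)} = \frac{D + P}{-31 - 37} = \frac{D + P}{-68} = \left(D + P\right) \left(- \frac{1}{68}\right) = - \frac{D}{68} - \frac{P}{68}$)
$L = 29826$
$\left(2656 + l{\left(-3,76 \right)}\right) - L = \left(2656 - \frac{73}{68}\right) - 29826 = \frac{180535}{68} - 29826 = - \frac{1847633}{68}$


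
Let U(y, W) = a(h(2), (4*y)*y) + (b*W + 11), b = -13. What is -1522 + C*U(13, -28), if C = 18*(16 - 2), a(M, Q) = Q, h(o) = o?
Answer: 263330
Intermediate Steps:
C = 252 (C = 18*14 = 252)
U(y, W) = 11 - 13*W + 4*y**2 (U(y, W) = (4*y)*y + (-13*W + 11) = 4*y**2 + (11 - 13*W) = 11 - 13*W + 4*y**2)
-1522 + C*U(13, -28) = -1522 + 252*(11 - 13*(-28) + 4*13**2) = -1522 + 252*(11 + 364 + 4*169) = -1522 + 252*(11 + 364 + 676) = -1522 + 252*1051 = -1522 + 264852 = 263330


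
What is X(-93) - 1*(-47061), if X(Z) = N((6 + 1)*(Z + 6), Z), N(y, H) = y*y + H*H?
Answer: 426591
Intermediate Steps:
N(y, H) = H**2 + y**2 (N(y, H) = y**2 + H**2 = H**2 + y**2)
X(Z) = Z**2 + (42 + 7*Z)**2 (X(Z) = Z**2 + ((6 + 1)*(Z + 6))**2 = Z**2 + (7*(6 + Z))**2 = Z**2 + (42 + 7*Z)**2)
X(-93) - 1*(-47061) = ((-93)**2 + 49*(6 - 93)**2) - 1*(-47061) = (8649 + 49*(-87)**2) + 47061 = (8649 + 49*7569) + 47061 = (8649 + 370881) + 47061 = 379530 + 47061 = 426591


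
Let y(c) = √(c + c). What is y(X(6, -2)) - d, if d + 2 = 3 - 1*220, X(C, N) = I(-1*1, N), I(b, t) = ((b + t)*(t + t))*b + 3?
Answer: 219 + 3*I*√2 ≈ 219.0 + 4.2426*I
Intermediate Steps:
I(b, t) = 3 + 2*b*t*(b + t) (I(b, t) = ((b + t)*(2*t))*b + 3 = (2*t*(b + t))*b + 3 = 2*b*t*(b + t) + 3 = 3 + 2*b*t*(b + t))
X(C, N) = 3 - 2*N² + 2*N (X(C, N) = 3 + 2*(-1*1)*N² + 2*N*(-1*1)² = 3 + 2*(-1)*N² + 2*N*(-1)² = 3 - 2*N² + 2*N*1 = 3 - 2*N² + 2*N)
y(c) = √2*√c (y(c) = √(2*c) = √2*√c)
d = -219 (d = -2 + (3 - 1*220) = -2 + (3 - 220) = -2 - 217 = -219)
y(X(6, -2)) - d = √2*√(3 - 2*(-2)² + 2*(-2)) - 1*(-219) = √2*√(3 - 2*4 - 4) + 219 = √2*√(3 - 8 - 4) + 219 = √2*√(-9) + 219 = √2*(3*I) + 219 = 3*I*√2 + 219 = 219 + 3*I*√2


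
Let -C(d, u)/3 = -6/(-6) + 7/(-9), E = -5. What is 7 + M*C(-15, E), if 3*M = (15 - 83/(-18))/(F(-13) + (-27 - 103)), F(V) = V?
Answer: 81434/11583 ≈ 7.0305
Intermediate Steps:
C(d, u) = -2/3 (C(d, u) = -3*(-6/(-6) + 7/(-9)) = -3*(-6*(-1/6) + 7*(-1/9)) = -3*(1 - 7/9) = -3*2/9 = -2/3)
M = -353/7722 (M = ((15 - 83/(-18))/(-13 + (-27 - 103)))/3 = ((15 - 83*(-1/18))/(-13 - 130))/3 = ((15 + 83/18)/(-143))/3 = ((353/18)*(-1/143))/3 = (1/3)*(-353/2574) = -353/7722 ≈ -0.045714)
7 + M*C(-15, E) = 7 - 353/7722*(-2/3) = 7 + 353/11583 = 81434/11583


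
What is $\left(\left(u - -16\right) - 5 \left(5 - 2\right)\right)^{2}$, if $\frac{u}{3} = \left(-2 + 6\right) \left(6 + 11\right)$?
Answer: $42025$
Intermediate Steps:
$u = 204$ ($u = 3 \left(-2 + 6\right) \left(6 + 11\right) = 3 \cdot 4 \cdot 17 = 3 \cdot 68 = 204$)
$\left(\left(u - -16\right) - 5 \left(5 - 2\right)\right)^{2} = \left(\left(204 - -16\right) - 5 \left(5 - 2\right)\right)^{2} = \left(\left(204 + 16\right) - 15\right)^{2} = \left(220 - 15\right)^{2} = 205^{2} = 42025$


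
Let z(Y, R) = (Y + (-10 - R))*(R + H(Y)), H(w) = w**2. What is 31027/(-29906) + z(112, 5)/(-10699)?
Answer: -1933427689/16840226 ≈ -114.81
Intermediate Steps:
z(Y, R) = (R + Y**2)*(-10 + Y - R) (z(Y, R) = (Y + (-10 - R))*(R + Y**2) = (-10 + Y - R)*(R + Y**2) = (R + Y**2)*(-10 + Y - R))
31027/(-29906) + z(112, 5)/(-10699) = 31027/(-29906) + (112**3 - 1*5**2 - 10*5 - 10*112**2 + 5*112 - 1*5*112**2)/(-10699) = 31027*(-1/29906) + (1404928 - 1*25 - 50 - 10*12544 + 560 - 1*5*12544)*(-1/10699) = -1633/1574 + (1404928 - 25 - 50 - 125440 + 560 - 62720)*(-1/10699) = -1633/1574 + 1217253*(-1/10699) = -1633/1574 - 1217253/10699 = -1933427689/16840226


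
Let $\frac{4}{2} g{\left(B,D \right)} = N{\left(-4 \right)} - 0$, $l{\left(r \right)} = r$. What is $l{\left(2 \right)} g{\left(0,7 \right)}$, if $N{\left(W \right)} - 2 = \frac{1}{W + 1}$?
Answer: $\frac{5}{3} \approx 1.6667$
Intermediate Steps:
$N{\left(W \right)} = 2 + \frac{1}{1 + W}$ ($N{\left(W \right)} = 2 + \frac{1}{W + 1} = 2 + \frac{1}{1 + W}$)
$g{\left(B,D \right)} = \frac{5}{6}$ ($g{\left(B,D \right)} = \frac{\frac{3 + 2 \left(-4\right)}{1 - 4} - 0}{2} = \frac{\frac{3 - 8}{-3} + 0}{2} = \frac{\left(- \frac{1}{3}\right) \left(-5\right) + 0}{2} = \frac{\frac{5}{3} + 0}{2} = \frac{1}{2} \cdot \frac{5}{3} = \frac{5}{6}$)
$l{\left(2 \right)} g{\left(0,7 \right)} = 2 \cdot \frac{5}{6} = \frac{5}{3}$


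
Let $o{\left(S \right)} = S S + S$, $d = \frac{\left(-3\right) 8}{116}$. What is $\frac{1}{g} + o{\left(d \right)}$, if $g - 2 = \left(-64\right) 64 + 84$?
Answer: $- \frac{554221}{3372410} \approx -0.16434$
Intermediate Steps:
$d = - \frac{6}{29}$ ($d = \left(-24\right) \frac{1}{116} = - \frac{6}{29} \approx -0.2069$)
$o{\left(S \right)} = S + S^{2}$ ($o{\left(S \right)} = S^{2} + S = S + S^{2}$)
$g = -4010$ ($g = 2 + \left(\left(-64\right) 64 + 84\right) = 2 + \left(-4096 + 84\right) = 2 - 4012 = -4010$)
$\frac{1}{g} + o{\left(d \right)} = \frac{1}{-4010} - \frac{6 \left(1 - \frac{6}{29}\right)}{29} = - \frac{1}{4010} - \frac{138}{841} = - \frac{554221}{3372410}$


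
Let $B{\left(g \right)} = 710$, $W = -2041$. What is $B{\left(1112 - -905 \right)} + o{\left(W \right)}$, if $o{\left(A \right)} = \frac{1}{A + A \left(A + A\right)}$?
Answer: $\frac{5913817911}{8329321} \approx 710.0$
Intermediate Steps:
$o{\left(A \right)} = \frac{1}{A + 2 A^{2}}$ ($o{\left(A \right)} = \frac{1}{A + A 2 A} = \frac{1}{A + 2 A^{2}}$)
$B{\left(1112 - -905 \right)} + o{\left(W \right)} = 710 + \frac{1}{\left(-2041\right) \left(1 + 2 \left(-2041\right)\right)} = 710 - \frac{1}{2041 \left(1 - 4082\right)} = 710 - \frac{1}{2041 \left(-4081\right)} = 710 - - \frac{1}{8329321} = 710 + \frac{1}{8329321} = \frac{5913817911}{8329321}$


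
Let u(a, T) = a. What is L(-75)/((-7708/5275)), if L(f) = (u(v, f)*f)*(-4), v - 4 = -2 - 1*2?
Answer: 0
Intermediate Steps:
v = 0 (v = 4 + (-2 - 1*2) = 4 + (-2 - 2) = 4 - 4 = 0)
L(f) = 0 (L(f) = (0*f)*(-4) = 0*(-4) = 0)
L(-75)/((-7708/5275)) = 0/((-7708/5275)) = 0/((-7708*1/5275)) = 0/(-7708/5275) = 0*(-5275/7708) = 0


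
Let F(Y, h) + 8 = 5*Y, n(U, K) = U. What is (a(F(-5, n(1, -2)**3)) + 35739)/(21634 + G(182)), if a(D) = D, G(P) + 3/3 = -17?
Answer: 17853/10808 ≈ 1.6518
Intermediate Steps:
G(P) = -18 (G(P) = -1 - 17 = -18)
F(Y, h) = -8 + 5*Y
(a(F(-5, n(1, -2)**3)) + 35739)/(21634 + G(182)) = ((-8 + 5*(-5)) + 35739)/(21634 - 18) = ((-8 - 25) + 35739)/21616 = (-33 + 35739)*(1/21616) = 35706*(1/21616) = 17853/10808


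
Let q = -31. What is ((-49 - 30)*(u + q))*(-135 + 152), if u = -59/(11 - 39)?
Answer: 1086487/28 ≈ 38803.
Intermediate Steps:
u = 59/28 (u = -59/(-28) = -59*(-1/28) = 59/28 ≈ 2.1071)
((-49 - 30)*(u + q))*(-135 + 152) = ((-49 - 30)*(59/28 - 31))*(-135 + 152) = -79*(-809/28)*17 = (63911/28)*17 = 1086487/28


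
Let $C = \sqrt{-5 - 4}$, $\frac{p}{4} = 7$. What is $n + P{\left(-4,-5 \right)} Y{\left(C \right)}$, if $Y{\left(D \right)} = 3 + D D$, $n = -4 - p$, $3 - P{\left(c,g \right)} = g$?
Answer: $-80$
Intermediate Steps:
$p = 28$ ($p = 4 \cdot 7 = 28$)
$P{\left(c,g \right)} = 3 - g$
$n = -32$ ($n = -4 - 28 = -32$)
$C = 3 i$ ($C = \sqrt{-9} = 3 i \approx 3.0 i$)
$Y{\left(D \right)} = 3 + D^{2}$
$n + P{\left(-4,-5 \right)} Y{\left(C \right)} = -32 + \left(3 - -5\right) \left(3 + \left(3 i\right)^{2}\right) = -32 + \left(3 + 5\right) \left(3 - 9\right) = -32 + 8 \left(-6\right) = -32 - 48 = -80$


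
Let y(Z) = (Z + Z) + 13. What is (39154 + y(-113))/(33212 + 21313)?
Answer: 38941/54525 ≈ 0.71419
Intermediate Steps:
y(Z) = 13 + 2*Z (y(Z) = 2*Z + 13 = 13 + 2*Z)
(39154 + y(-113))/(33212 + 21313) = (39154 + (13 + 2*(-113)))/(33212 + 21313) = (39154 + (13 - 226))/54525 = (39154 - 213)*(1/54525) = 38941*(1/54525) = 38941/54525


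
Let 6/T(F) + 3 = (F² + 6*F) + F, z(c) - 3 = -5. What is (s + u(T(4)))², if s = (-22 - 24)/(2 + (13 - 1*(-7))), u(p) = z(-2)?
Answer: 2025/121 ≈ 16.736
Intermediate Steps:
z(c) = -2 (z(c) = 3 - 5 = -2)
T(F) = 6/(-3 + F² + 7*F) (T(F) = 6/(-3 + ((F² + 6*F) + F)) = 6/(-3 + (F² + 7*F)) = 6/(-3 + F² + 7*F))
u(p) = -2
s = -23/11 (s = -46/(2 + (13 + 7)) = -46/(2 + 20) = -46/22 = -46*1/22 = -23/11 ≈ -2.0909)
(s + u(T(4)))² = (-23/11 - 2)² = (-45/11)² = 2025/121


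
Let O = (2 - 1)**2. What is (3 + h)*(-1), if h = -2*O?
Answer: -1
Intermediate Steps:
O = 1 (O = 1**2 = 1)
h = -2 (h = -2*1 = -2)
(3 + h)*(-1) = (3 - 2)*(-1) = 1*(-1) = -1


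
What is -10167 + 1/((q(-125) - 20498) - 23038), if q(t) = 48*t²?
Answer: -7182619487/706464 ≈ -10167.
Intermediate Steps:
-10167 + 1/((q(-125) - 20498) - 23038) = -10167 + 1/((48*(-125)² - 20498) - 23038) = -10167 + 1/((48*15625 - 20498) - 23038) = -10167 + 1/((750000 - 20498) - 23038) = -10167 + 1/(729502 - 23038) = -10167 + 1/706464 = -7182619487/706464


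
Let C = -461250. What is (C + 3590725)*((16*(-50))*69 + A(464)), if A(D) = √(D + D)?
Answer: -172747020000 + 12517900*√58 ≈ -1.7265e+11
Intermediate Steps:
A(D) = √2*√D (A(D) = √(2*D) = √2*√D)
(C + 3590725)*((16*(-50))*69 + A(464)) = (-461250 + 3590725)*((16*(-50))*69 + √2*√464) = 3129475*(-800*69 + √2*(4*√29)) = 3129475*(-55200 + 4*√58) = -172747020000 + 12517900*√58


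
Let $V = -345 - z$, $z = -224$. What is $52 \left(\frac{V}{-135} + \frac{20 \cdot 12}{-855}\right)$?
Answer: $\frac{82108}{2565} \approx 32.011$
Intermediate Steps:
$V = -121$ ($V = -345 - -224 = -345 + 224 = -121$)
$52 \left(\frac{V}{-135} + \frac{20 \cdot 12}{-855}\right) = 52 \left(- \frac{121}{-135} + \frac{20 \cdot 12}{-855}\right) = 52 \left(\left(-121\right) \left(- \frac{1}{135}\right) + 240 \left(- \frac{1}{855}\right)\right) = 52 \left(\frac{121}{135} - \frac{16}{57}\right) = 52 \cdot \frac{1579}{2565} = \frac{82108}{2565}$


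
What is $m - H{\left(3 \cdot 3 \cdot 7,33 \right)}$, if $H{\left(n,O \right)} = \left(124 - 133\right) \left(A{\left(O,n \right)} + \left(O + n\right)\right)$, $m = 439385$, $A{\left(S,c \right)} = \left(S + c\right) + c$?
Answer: $441680$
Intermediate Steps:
$A{\left(S,c \right)} = S + 2 c$
$H{\left(n,O \right)} = - 27 n - 18 O$ ($H{\left(n,O \right)} = \left(124 - 133\right) \left(\left(O + 2 n\right) + \left(O + n\right)\right) = - 9 \left(2 O + 3 n\right) = - 27 n - 18 O$)
$m - H{\left(3 \cdot 3 \cdot 7,33 \right)} = 439385 - \left(- 27 \cdot 3 \cdot 3 \cdot 7 - 594\right) = 439385 - \left(- 27 \cdot 9 \cdot 7 - 594\right) = 439385 - \left(\left(-27\right) 63 - 594\right) = 439385 - \left(-1701 - 594\right) = 439385 - -2295 = 439385 + 2295 = 441680$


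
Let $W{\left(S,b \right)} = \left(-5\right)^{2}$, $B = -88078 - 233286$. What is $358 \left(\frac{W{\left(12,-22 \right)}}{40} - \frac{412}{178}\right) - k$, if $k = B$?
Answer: $\frac{114190247}{356} \approx 3.2076 \cdot 10^{5}$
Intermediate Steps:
$B = -321364$ ($B = -88078 - 233286 = -321364$)
$W{\left(S,b \right)} = 25$
$k = -321364$
$358 \left(\frac{W{\left(12,-22 \right)}}{40} - \frac{412}{178}\right) - k = 358 \left(\frac{25}{40} - \frac{412}{178}\right) - -321364 = 358 \left(25 \cdot \frac{1}{40} - \frac{206}{89}\right) + 321364 = 358 \left(\frac{5}{8} - \frac{206}{89}\right) + 321364 = 358 \left(- \frac{1203}{712}\right) + 321364 = - \frac{215337}{356} + 321364 = \frac{114190247}{356}$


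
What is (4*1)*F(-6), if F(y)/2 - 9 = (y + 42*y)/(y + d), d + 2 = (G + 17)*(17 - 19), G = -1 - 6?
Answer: 1020/7 ≈ 145.71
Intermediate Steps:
G = -7
d = -22 (d = -2 + (-7 + 17)*(17 - 19) = -2 + 10*(-2) = -2 - 20 = -22)
F(y) = 18 + 86*y/(-22 + y) (F(y) = 18 + 2*((y + 42*y)/(y - 22)) = 18 + 2*((43*y)/(-22 + y)) = 18 + 2*(43*y/(-22 + y)) = 18 + 86*y/(-22 + y))
(4*1)*F(-6) = (4*1)*(4*(-99 + 26*(-6))/(-22 - 6)) = 4*(4*(-99 - 156)/(-28)) = 4*(4*(-1/28)*(-255)) = 4*(255/7) = 1020/7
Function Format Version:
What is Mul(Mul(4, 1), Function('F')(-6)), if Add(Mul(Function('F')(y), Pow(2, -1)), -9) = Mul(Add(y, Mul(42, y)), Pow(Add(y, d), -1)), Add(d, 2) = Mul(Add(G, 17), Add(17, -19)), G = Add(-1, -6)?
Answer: Rational(1020, 7) ≈ 145.71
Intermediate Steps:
G = -7
d = -22 (d = Add(-2, Mul(Add(-7, 17), Add(17, -19))) = Add(-2, Mul(10, -2)) = Add(-2, -20) = -22)
Function('F')(y) = Add(18, Mul(86, y, Pow(Add(-22, y), -1))) (Function('F')(y) = Add(18, Mul(2, Mul(Add(y, Mul(42, y)), Pow(Add(y, -22), -1)))) = Add(18, Mul(2, Mul(Mul(43, y), Pow(Add(-22, y), -1)))) = Add(18, Mul(2, Mul(43, y, Pow(Add(-22, y), -1)))) = Add(18, Mul(86, y, Pow(Add(-22, y), -1))))
Mul(Mul(4, 1), Function('F')(-6)) = Mul(Mul(4, 1), Mul(4, Pow(Add(-22, -6), -1), Add(-99, Mul(26, -6)))) = Mul(4, Mul(4, Pow(-28, -1), Add(-99, -156))) = Mul(4, Mul(4, Rational(-1, 28), -255)) = Mul(4, Rational(255, 7)) = Rational(1020, 7)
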